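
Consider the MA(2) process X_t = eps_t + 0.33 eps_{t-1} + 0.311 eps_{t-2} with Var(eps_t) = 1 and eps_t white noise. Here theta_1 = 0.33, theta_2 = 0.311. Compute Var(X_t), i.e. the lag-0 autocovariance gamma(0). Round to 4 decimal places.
\gamma(0) = 1.2056

For an MA(q) process X_t = eps_t + sum_i theta_i eps_{t-i} with
Var(eps_t) = sigma^2, the variance is
  gamma(0) = sigma^2 * (1 + sum_i theta_i^2).
  sum_i theta_i^2 = (0.33)^2 + (0.311)^2 = 0.1089 + 0.096721 = 0.205621.
  gamma(0) = 1 * (1 + 0.205621) = 1 * 1.205621 = 1.205621, which rounds to 1.2056.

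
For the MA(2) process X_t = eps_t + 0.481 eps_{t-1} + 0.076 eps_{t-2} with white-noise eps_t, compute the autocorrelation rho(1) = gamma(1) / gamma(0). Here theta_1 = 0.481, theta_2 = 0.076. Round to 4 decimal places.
\rho(1) = 0.4183

For an MA(q) process with theta_0 = 1, the autocovariance is
  gamma(k) = sigma^2 * sum_{i=0..q-k} theta_i * theta_{i+k},
and rho(k) = gamma(k) / gamma(0). Sigma^2 cancels.
  numerator   = (1)*(0.481) + (0.481)*(0.076) = 0.517556.
  denominator = (1)^2 + (0.481)^2 + (0.076)^2 = 1.237137.
  rho(1) = 0.517556 / 1.237137 = 0.4183.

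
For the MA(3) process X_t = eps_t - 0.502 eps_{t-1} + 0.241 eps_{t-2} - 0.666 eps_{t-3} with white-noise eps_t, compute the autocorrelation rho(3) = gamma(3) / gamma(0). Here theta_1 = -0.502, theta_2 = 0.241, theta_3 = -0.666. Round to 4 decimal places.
\rho(3) = -0.3798

For an MA(q) process with theta_0 = 1, the autocovariance is
  gamma(k) = sigma^2 * sum_{i=0..q-k} theta_i * theta_{i+k},
and rho(k) = gamma(k) / gamma(0). Sigma^2 cancels.
  numerator   = (1)*(-0.666) = -0.666.
  denominator = (1)^2 + (-0.502)^2 + (0.241)^2 + (-0.666)^2 = 1.753641.
  rho(3) = -0.666 / 1.753641 = -0.3798.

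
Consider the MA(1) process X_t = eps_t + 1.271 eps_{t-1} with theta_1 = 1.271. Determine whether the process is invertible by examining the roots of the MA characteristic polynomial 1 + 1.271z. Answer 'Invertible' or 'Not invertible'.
\text{Not invertible}

The MA(q) characteristic polynomial is P(z) = 1 + 1.271z.
Invertibility requires all roots to lie outside the unit circle, i.e. |z| > 1 for every root.
This is linear in z: 1 + (1.271) z = 0  =>  z = -1/(1.271) = -0.786782,  |z| = 0.786782.
Moduli of all roots: 0.7868.
All moduli strictly greater than 1? No.
Verdict: Not invertible.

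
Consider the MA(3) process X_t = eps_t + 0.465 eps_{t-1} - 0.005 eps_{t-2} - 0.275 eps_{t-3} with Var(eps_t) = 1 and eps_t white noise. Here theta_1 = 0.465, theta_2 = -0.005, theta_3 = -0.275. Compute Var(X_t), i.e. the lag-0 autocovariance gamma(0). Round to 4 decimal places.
\gamma(0) = 1.2919

For an MA(q) process X_t = eps_t + sum_i theta_i eps_{t-i} with
Var(eps_t) = sigma^2, the variance is
  gamma(0) = sigma^2 * (1 + sum_i theta_i^2).
  sum_i theta_i^2 = (0.465)^2 + (-0.005)^2 + (-0.275)^2 = 0.216225 + 0.000025 + 0.075625 = 0.291875.
  gamma(0) = 1 * (1 + 0.291875) = 1 * 1.291875 = 1.291875, which rounds to 1.2919.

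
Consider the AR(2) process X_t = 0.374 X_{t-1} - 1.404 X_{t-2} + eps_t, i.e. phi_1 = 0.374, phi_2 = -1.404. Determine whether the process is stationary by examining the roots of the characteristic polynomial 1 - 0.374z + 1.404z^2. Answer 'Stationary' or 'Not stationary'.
\text{Not stationary}

The AR(p) characteristic polynomial is P(z) = 1 - 0.374z + 1.404z^2.
Stationarity requires all roots to lie outside the unit circle, i.e. |z| > 1 for every root.
Set 1 + (-0.374) z + (1.404) z^2 = 0, i.e. a z^2 + b z + c = 0 with a = 1.404, b = -0.374, c = 1.
Discriminant D = b^2 - 4ac = (-0.374)^2 - 4*(1.404)*1 = 0.139876 - (5.616) = -5.476124.
D < 0, so the roots are the complex-conjugate pair z = (-b +/- i sqrt(-D)) / (2a) = 0.1332 +/- 0.8334i.
For a conjugate pair |z|^2 = z * conj(z) = (product of roots) = c/a = 1/(1.404) = 0.712251, so |z| = sqrt(0.712251) = 0.8439 for both roots.
Moduli of all roots: 0.8439, 0.8439.
All moduli strictly greater than 1? No.
Verdict: Not stationary.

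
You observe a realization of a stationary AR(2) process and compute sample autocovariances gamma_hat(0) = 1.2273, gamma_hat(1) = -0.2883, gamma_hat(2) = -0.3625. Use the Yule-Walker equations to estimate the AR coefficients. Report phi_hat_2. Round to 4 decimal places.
\hat\phi_{2} = -0.3710

The Yule-Walker equations for an AR(p) process read, in matrix form,
  Gamma_p phi = r_p,   with   (Gamma_p)_{ij} = gamma(|i - j|),
                       (r_p)_i = gamma(i),   i,j = 1..p.
Substitute the sample gammas (Toeplitz matrix and right-hand side of size 2):
  Gamma_p = [[1.2273, -0.2883], [-0.2883, 1.2273]]
  r_p     = [-0.2883, -0.3625]
Written out:
  1.2273 phi_1 - 0.2883 phi_2 = -0.2883
  -0.2883 phi_1 + 1.2273 phi_2 = -0.3625
Solve by Cramer's rule:
  det = gamma(0)^2 - gamma(1)^2 = (1.2273)^2 - (-0.2883)^2 = 1.50626529 - 0.08311689 = 1.4231484
  phi_hat_1 = [gamma(1) gamma(0) - gamma(1) gamma(2)] / det = [(-0.2883)(1.2273) - (-0.2883)(-0.3625)] / 1.4231484 = -0.45833934 / 1.4231484 = -0.3221
  phi_hat_2 = [gamma(0) gamma(2) - gamma(1)^2] / det = [(1.2273)(-0.3625) - (-0.2883)^2] / 1.4231484 = -0.52801314 / 1.4231484 = -0.371
So phi_hat = [-0.3221, -0.3710].
Therefore phi_hat_2 = -0.3710.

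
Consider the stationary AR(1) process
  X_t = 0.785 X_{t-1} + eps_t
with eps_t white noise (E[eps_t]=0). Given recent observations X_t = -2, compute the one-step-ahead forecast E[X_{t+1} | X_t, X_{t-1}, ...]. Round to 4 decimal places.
E[X_{t+1} \mid \mathcal F_t] = -1.5700

For an AR(p) model X_t = c + sum_i phi_i X_{t-i} + eps_t, the
one-step-ahead conditional mean is
  E[X_{t+1} | X_t, ...] = c + sum_i phi_i X_{t+1-i}.
Substitute known values:
  E[X_{t+1} | ...] = (0.785) * (-2)
                   = -1.5700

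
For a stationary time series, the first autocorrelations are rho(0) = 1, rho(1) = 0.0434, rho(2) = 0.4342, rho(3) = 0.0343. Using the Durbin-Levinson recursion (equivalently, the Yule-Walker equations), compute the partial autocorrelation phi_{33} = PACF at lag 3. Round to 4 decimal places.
\phi_{33} = 0.0059

The PACF at lag k is phi_{kk}, the last component of the solution
to the Yule-Walker system G_k phi = r_k where
  (G_k)_{ij} = rho(|i - j|), (r_k)_i = rho(i), i,j = 1..k.
Equivalently, Durbin-Levinson gives phi_{kk} iteratively:
  phi_{11} = rho(1)
  phi_{kk} = [rho(k) - sum_{j=1..k-1} phi_{k-1,j} rho(k-j)]
            / [1 - sum_{j=1..k-1} phi_{k-1,j} rho(j)],
  phi_{k,j} = phi_{k-1,j} - phi_{kk} phi_{k-1,k-j},  j = 1..k-1.
Step k = 1:
  phi_11 = rho(1) = 0.0434.
Step k = 2:
  phi_22 = [rho(2) - phi_11 rho(1)] / [1 - phi_11 rho(1)] = [0.4342 - (0.0434)(0.0434)] / [1 - (0.0434)(0.0434)]
         = 0.43231644 / 0.99811644 = 0.433132.
  Update: phi_21 = phi_11 - phi_22 phi_11 = 0.0434 - (0.433132)(0.0434) = 0.024602.
Step k = 3:
  phi_33 = [rho(3) - phi_21 rho(2) - phi_22 rho(1)] / [1 - phi_21 rho(1) - phi_22 rho(2)]
    numerator   = 0.0343 - (0.024602)(0.4342) - (0.433132)(0.0434) = 0.00481985
    denominator = 1 - (0.024602)(0.0434) - (0.433132)(0.4342) = 0.81086624
  phi_33 = 0.00481985 / 0.81086624 = 0.0059.
Therefore phi_{33} = 0.0059.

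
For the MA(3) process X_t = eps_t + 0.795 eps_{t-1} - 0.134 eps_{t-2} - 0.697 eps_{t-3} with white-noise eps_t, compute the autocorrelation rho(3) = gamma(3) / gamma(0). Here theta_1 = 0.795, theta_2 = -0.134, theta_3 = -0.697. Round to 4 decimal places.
\rho(3) = -0.3263

For an MA(q) process with theta_0 = 1, the autocovariance is
  gamma(k) = sigma^2 * sum_{i=0..q-k} theta_i * theta_{i+k},
and rho(k) = gamma(k) / gamma(0). Sigma^2 cancels.
  numerator   = (1)*(-0.697) = -0.697.
  denominator = (1)^2 + (0.795)^2 + (-0.134)^2 + (-0.697)^2 = 2.13579.
  rho(3) = -0.697 / 2.13579 = -0.3263.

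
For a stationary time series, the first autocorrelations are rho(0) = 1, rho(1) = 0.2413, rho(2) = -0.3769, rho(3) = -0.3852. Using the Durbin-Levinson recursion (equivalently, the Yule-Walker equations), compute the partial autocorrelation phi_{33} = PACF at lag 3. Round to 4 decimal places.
\phi_{33} = -0.1900

The PACF at lag k is phi_{kk}, the last component of the solution
to the Yule-Walker system G_k phi = r_k where
  (G_k)_{ij} = rho(|i - j|), (r_k)_i = rho(i), i,j = 1..k.
Equivalently, Durbin-Levinson gives phi_{kk} iteratively:
  phi_{11} = rho(1)
  phi_{kk} = [rho(k) - sum_{j=1..k-1} phi_{k-1,j} rho(k-j)]
            / [1 - sum_{j=1..k-1} phi_{k-1,j} rho(j)],
  phi_{k,j} = phi_{k-1,j} - phi_{kk} phi_{k-1,k-j},  j = 1..k-1.
Step k = 1:
  phi_11 = rho(1) = 0.2413.
Step k = 2:
  phi_22 = [rho(2) - phi_11 rho(1)] / [1 - phi_11 rho(1)] = [-0.3769 - (0.2413)(0.2413)] / [1 - (0.2413)(0.2413)]
         = -0.43512569 / 0.94177431 = -0.462028.
  Update: phi_21 = phi_11 - phi_22 phi_11 = 0.2413 - (-0.462028)(0.2413) = 0.352787.
Step k = 3:
  phi_33 = [rho(3) - phi_21 rho(2) - phi_22 rho(1)] / [1 - phi_21 rho(1) - phi_22 rho(2)]
    numerator   = -0.3852 - (0.352787)(-0.3769) - (-0.462028)(0.2413) = -0.14074723
    denominator = 1 - (0.352787)(0.2413) - (-0.462028)(-0.3769) = 0.74073425
  phi_33 = -0.14074723 / 0.74073425 = -0.19.
Therefore phi_{33} = -0.1900.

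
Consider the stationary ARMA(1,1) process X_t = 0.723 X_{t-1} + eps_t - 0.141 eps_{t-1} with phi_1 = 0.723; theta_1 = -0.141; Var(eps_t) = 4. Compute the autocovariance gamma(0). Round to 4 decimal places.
\gamma(0) = 6.8388

Multiply the model equation by X_{t-k} and take expectations. With theta_0 = psi_0 = 1 and psi_j the MA(infinity) weights, this gives
  gamma(k) - sum_i phi_i gamma(k-i) = c_k,
  c_k = sigma^2 * sum_{j=k..q} theta_j psi_{j-k}   (c_k = 0 for k > q),
using gamma(-m) = gamma(m).
psi-weights needed (psi_j = theta_j + sum_i phi_i psi_{j-i}):
  psi_1 = theta_1 + phi_1 = -0.141 + (0.723) = 0.582
Right-hand sides:
  c_0 = sigma^2 (1 + theta_1 psi_1) = 4 * (1 + (-0.141)(0.582)) = 4 * 0.917938 = 3.671752
  c_1 = sigma^2 theta_1 = 4 * (-0.141) = -0.564
  c_2 = 0
Equations for k = 0 and k = 1 (AR order 1):
  gamma(0) = phi_1 gamma(1) + c_0
  gamma(1) = phi_1 gamma(0) + c_1
Substituting the second into the first: gamma(0) (1 - phi_1^2) = c_0 + phi_1 c_1, so
  gamma(0) = (c_0 + phi_1 c_1) / (1 - phi_1^2) = (3.671752 + (0.723)(-0.564)) / (1 - (0.723)^2) = 3.26398 / 0.477271 = 6.83884.
Therefore gamma(0) = 6.8388 (to 4 decimal places).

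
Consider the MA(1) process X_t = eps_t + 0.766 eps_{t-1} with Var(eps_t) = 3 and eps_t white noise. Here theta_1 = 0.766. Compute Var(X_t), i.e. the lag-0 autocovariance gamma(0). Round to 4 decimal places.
\gamma(0) = 4.7603

For an MA(q) process X_t = eps_t + sum_i theta_i eps_{t-i} with
Var(eps_t) = sigma^2, the variance is
  gamma(0) = sigma^2 * (1 + sum_i theta_i^2).
  sum_i theta_i^2 = (0.766)^2 = 0.586756.
  gamma(0) = 3 * (1 + 0.586756) = 3 * 1.586756 = 4.760268, which rounds to 4.7603.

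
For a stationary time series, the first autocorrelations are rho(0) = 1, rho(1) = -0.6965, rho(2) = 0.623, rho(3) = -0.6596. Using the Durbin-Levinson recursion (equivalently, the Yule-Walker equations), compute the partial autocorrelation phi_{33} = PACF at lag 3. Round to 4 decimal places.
\phi_{33} = -0.3250

The PACF at lag k is phi_{kk}, the last component of the solution
to the Yule-Walker system G_k phi = r_k where
  (G_k)_{ij} = rho(|i - j|), (r_k)_i = rho(i), i,j = 1..k.
Equivalently, Durbin-Levinson gives phi_{kk} iteratively:
  phi_{11} = rho(1)
  phi_{kk} = [rho(k) - sum_{j=1..k-1} phi_{k-1,j} rho(k-j)]
            / [1 - sum_{j=1..k-1} phi_{k-1,j} rho(j)],
  phi_{k,j} = phi_{k-1,j} - phi_{kk} phi_{k-1,k-j},  j = 1..k-1.
Step k = 1:
  phi_11 = rho(1) = -0.6965.
Step k = 2:
  phi_22 = [rho(2) - phi_11 rho(1)] / [1 - phi_11 rho(1)] = [0.623 - (-0.6965)(-0.6965)] / [1 - (-0.6965)(-0.6965)]
         = 0.13788775 / 0.51488775 = 0.267802.
  Update: phi_21 = phi_11 - phi_22 phi_11 = -0.6965 - (0.267802)(-0.6965) = -0.509976.
Step k = 3:
  phi_33 = [rho(3) - phi_21 rho(2) - phi_22 rho(1)] / [1 - phi_21 rho(1) - phi_22 rho(2)]
    numerator   = -0.6596 - (-0.509976)(0.623) - (0.267802)(-0.6965) = -0.15536103
    denominator = 1 - (-0.509976)(-0.6965) - (0.267802)(0.623) = 0.47796119
  phi_33 = -0.15536103 / 0.47796119 = -0.325.
Therefore phi_{33} = -0.3250.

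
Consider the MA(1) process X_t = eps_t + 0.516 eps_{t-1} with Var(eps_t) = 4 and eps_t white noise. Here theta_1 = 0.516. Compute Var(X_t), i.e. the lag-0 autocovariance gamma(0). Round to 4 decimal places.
\gamma(0) = 5.0650

For an MA(q) process X_t = eps_t + sum_i theta_i eps_{t-i} with
Var(eps_t) = sigma^2, the variance is
  gamma(0) = sigma^2 * (1 + sum_i theta_i^2).
  sum_i theta_i^2 = (0.516)^2 = 0.266256.
  gamma(0) = 4 * (1 + 0.266256) = 4 * 1.266256 = 5.065024, which rounds to 5.0650.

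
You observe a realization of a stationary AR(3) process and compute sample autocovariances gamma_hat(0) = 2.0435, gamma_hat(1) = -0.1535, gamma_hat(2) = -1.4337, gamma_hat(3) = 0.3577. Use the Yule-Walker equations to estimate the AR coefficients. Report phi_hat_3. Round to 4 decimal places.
\hat\phi_{3} = 0.0640

The Yule-Walker equations for an AR(p) process read, in matrix form,
  Gamma_p phi = r_p,   with   (Gamma_p)_{ij} = gamma(|i - j|),
                       (r_p)_i = gamma(i),   i,j = 1..p.
Substitute the sample gammas (Toeplitz matrix and right-hand side of size 3):
  Gamma_p = [[2.0435, -0.1535, -1.4337], [-0.1535, 2.0435, -0.1535], [-1.4337, -0.1535, 2.0435]]
  r_p     = [-0.1535, -1.4337, 0.3577]
Written out (R1..R3):
  (R1) 2.0435 phi_1 - 0.1535 phi_2 - 1.4337 phi_3 = -0.1535
  (R2) -0.1535 phi_1 + 2.0435 phi_2 - 0.1535 phi_3 = -1.4337
  (R3) -1.4337 phi_1 - 0.1535 phi_2 + 2.0435 phi_3 = 0.3577
Gaussian elimination:
  R2 <- R2 - (-0.1535/2.0435) R1 = R2 - (-0.075116) R1:  2.03197 phi_2 - 0.261194 phi_3 = -1.44523
  R3 <- R3 - (-1.4337/2.0435) R1 = R3 - (-0.70159) R1:  -0.261194 phi_2 + 1.03763 phi_3 = 0.250006
  R3 <- R3 - (-0.261194/2.03197) R2 = R3 - (-0.128542) R2:  1.004055 phi_3 = 0.064233
Back-substitution:
  phi_hat_3 = 0.064233 / 1.004055 = 0.063973
  phi_hat_2 = (-1.44523 - (-0.261194)(0.063973)) / 2.03197 = -0.703023
  phi_hat_1 = (-0.1535 - (-0.1535)(-0.703023) - (-1.4337)(0.063973)) / 2.0435 = -0.083042
So phi_hat = [-0.0830, -0.7030, 0.0640].
Therefore phi_hat_3 = 0.0640.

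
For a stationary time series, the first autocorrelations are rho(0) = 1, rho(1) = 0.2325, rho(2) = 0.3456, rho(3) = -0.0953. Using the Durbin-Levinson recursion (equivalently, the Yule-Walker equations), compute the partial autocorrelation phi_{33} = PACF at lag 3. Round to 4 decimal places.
\phi_{33} = -0.2600

The PACF at lag k is phi_{kk}, the last component of the solution
to the Yule-Walker system G_k phi = r_k where
  (G_k)_{ij} = rho(|i - j|), (r_k)_i = rho(i), i,j = 1..k.
Equivalently, Durbin-Levinson gives phi_{kk} iteratively:
  phi_{11} = rho(1)
  phi_{kk} = [rho(k) - sum_{j=1..k-1} phi_{k-1,j} rho(k-j)]
            / [1 - sum_{j=1..k-1} phi_{k-1,j} rho(j)],
  phi_{k,j} = phi_{k-1,j} - phi_{kk} phi_{k-1,k-j},  j = 1..k-1.
Step k = 1:
  phi_11 = rho(1) = 0.2325.
Step k = 2:
  phi_22 = [rho(2) - phi_11 rho(1)] / [1 - phi_11 rho(1)] = [0.3456 - (0.2325)(0.2325)] / [1 - (0.2325)(0.2325)]
         = 0.29154375 / 0.94594375 = 0.308204.
  Update: phi_21 = phi_11 - phi_22 phi_11 = 0.2325 - (0.308204)(0.2325) = 0.160843.
Step k = 3:
  phi_33 = [rho(3) - phi_21 rho(2) - phi_22 rho(1)] / [1 - phi_21 rho(1) - phi_22 rho(2)]
    numerator   = -0.0953 - (0.160843)(0.3456) - (0.308204)(0.2325) = -0.22254464
    denominator = 1 - (0.160843)(0.2325) - (0.308204)(0.3456) = 0.85608877
  phi_33 = -0.22254464 / 0.85608877 = -0.26.
Therefore phi_{33} = -0.2600.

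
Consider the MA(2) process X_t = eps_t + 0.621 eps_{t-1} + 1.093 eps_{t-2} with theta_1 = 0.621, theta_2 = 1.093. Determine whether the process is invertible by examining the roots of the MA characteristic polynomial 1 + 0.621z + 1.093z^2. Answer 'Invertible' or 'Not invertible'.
\text{Not invertible}

The MA(q) characteristic polynomial is P(z) = 1 + 0.621z + 1.093z^2.
Invertibility requires all roots to lie outside the unit circle, i.e. |z| > 1 for every root.
Set 1 + (0.621) z + (1.093) z^2 = 0, i.e. a z^2 + b z + c = 0 with a = 1.093, b = 0.621, c = 1.
Discriminant D = b^2 - 4ac = (0.621)^2 - 4*(1.093)*1 = 0.385641 - (4.372) = -3.986359.
D < 0, so the roots are the complex-conjugate pair z = (-b +/- i sqrt(-D)) / (2a) = -0.2841 +/- 0.9134i.
For a conjugate pair |z|^2 = z * conj(z) = (product of roots) = c/a = 1/(1.093) = 0.914913, so |z| = sqrt(0.914913) = 0.9565 for both roots.
Moduli of all roots: 0.9565, 0.9565.
All moduli strictly greater than 1? No.
Verdict: Not invertible.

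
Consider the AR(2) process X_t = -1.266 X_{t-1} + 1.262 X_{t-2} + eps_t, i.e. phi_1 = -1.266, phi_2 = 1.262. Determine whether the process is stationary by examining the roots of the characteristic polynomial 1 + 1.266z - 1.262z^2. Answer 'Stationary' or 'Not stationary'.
\text{Not stationary}

The AR(p) characteristic polynomial is P(z) = 1 + 1.266z - 1.262z^2.
Stationarity requires all roots to lie outside the unit circle, i.e. |z| > 1 for every root.
Set 1 + (1.266) z + (-1.262) z^2 = 0, i.e. a z^2 + b z + c = 0 with a = -1.262, b = 1.266, c = 1.
Discriminant D = b^2 - 4ac = (1.266)^2 - 4*(-1.262)*1 = 1.602756 - (-5.048) = 6.650756.
D >= 0, so the roots are real: z = (-b +/- sqrt(D)) / (2a) = (-1.266 +/- 2.578906) / (-2.524).
  z_1 = (-1.266 + 2.578906) / (-2.524) = -0.5202,   |z_1| = 0.5202.
  z_2 = (-1.266 - 2.578906) / (-2.524) = 1.5233,   |z_2| = 1.5233.
Moduli of all roots: 0.5202, 1.5233.
All moduli strictly greater than 1? No.
Verdict: Not stationary.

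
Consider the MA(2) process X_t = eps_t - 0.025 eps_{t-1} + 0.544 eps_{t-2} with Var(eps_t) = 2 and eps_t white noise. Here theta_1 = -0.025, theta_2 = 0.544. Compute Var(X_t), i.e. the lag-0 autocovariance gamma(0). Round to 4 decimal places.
\gamma(0) = 2.5931

For an MA(q) process X_t = eps_t + sum_i theta_i eps_{t-i} with
Var(eps_t) = sigma^2, the variance is
  gamma(0) = sigma^2 * (1 + sum_i theta_i^2).
  sum_i theta_i^2 = (-0.025)^2 + (0.544)^2 = 0.000625 + 0.295936 = 0.296561.
  gamma(0) = 2 * (1 + 0.296561) = 2 * 1.296561 = 2.593122, which rounds to 2.5931.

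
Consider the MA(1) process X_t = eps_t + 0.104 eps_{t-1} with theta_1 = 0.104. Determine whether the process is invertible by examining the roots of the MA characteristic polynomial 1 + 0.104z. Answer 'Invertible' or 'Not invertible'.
\text{Invertible}

The MA(q) characteristic polynomial is P(z) = 1 + 0.104z.
Invertibility requires all roots to lie outside the unit circle, i.e. |z| > 1 for every root.
This is linear in z: 1 + (0.104) z = 0  =>  z = -1/(0.104) = -9.615385,  |z| = 9.615385.
Moduli of all roots: 9.6154.
All moduli strictly greater than 1? Yes.
Verdict: Invertible.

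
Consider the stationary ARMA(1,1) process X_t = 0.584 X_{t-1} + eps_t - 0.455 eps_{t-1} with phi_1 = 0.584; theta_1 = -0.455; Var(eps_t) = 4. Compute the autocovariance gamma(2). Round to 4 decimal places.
\gamma(2) = 0.3358

Multiply the model equation by X_{t-k} and take expectations. With theta_0 = psi_0 = 1 and psi_j the MA(infinity) weights, this gives
  gamma(k) - sum_i phi_i gamma(k-i) = c_k,
  c_k = sigma^2 * sum_{j=k..q} theta_j psi_{j-k}   (c_k = 0 for k > q),
using gamma(-m) = gamma(m).
psi-weights needed (psi_j = theta_j + sum_i phi_i psi_{j-i}):
  psi_1 = theta_1 + phi_1 = -0.455 + (0.584) = 0.129
Right-hand sides:
  c_0 = sigma^2 (1 + theta_1 psi_1) = 4 * (1 + (-0.455)(0.129)) = 4 * 0.941305 = 3.76522
  c_1 = sigma^2 theta_1 = 4 * (-0.455) = -1.82
  c_2 = 0
Equations for k = 0 and k = 1 (AR order 1):
  gamma(0) = phi_1 gamma(1) + c_0
  gamma(1) = phi_1 gamma(0) + c_1
Substituting the second into the first: gamma(0) (1 - phi_1^2) = c_0 + phi_1 c_1, so
  gamma(0) = (c_0 + phi_1 c_1) / (1 - phi_1^2) = (3.76522 + (0.584)(-1.82)) / (1 - (0.584)^2) = 2.70234 / 0.658944 = 4.101016.
  gamma(1) = phi_1 gamma(0) + c_1 = (0.584)(4.101016) + (-1.82) = 0.574993.
For k = 2 (> q): gamma(2) = phi_1 gamma(1) = (0.584)(0.574993) = 0.335796.
Therefore gamma(2) = 0.3358 (to 4 decimal places).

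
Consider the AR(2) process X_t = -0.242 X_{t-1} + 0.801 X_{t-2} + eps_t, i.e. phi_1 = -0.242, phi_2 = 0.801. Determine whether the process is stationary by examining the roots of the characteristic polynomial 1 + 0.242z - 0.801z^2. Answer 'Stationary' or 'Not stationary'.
\text{Not stationary}

The AR(p) characteristic polynomial is P(z) = 1 + 0.242z - 0.801z^2.
Stationarity requires all roots to lie outside the unit circle, i.e. |z| > 1 for every root.
Set 1 + (0.242) z + (-0.801) z^2 = 0, i.e. a z^2 + b z + c = 0 with a = -0.801, b = 0.242, c = 1.
Discriminant D = b^2 - 4ac = (0.242)^2 - 4*(-0.801)*1 = 0.058564 - (-3.204) = 3.262564.
D >= 0, so the roots are real: z = (-b +/- sqrt(D)) / (2a) = (-0.242 +/- 1.806257) / (-1.602).
  z_1 = (-0.242 + 1.806257) / (-1.602) = -0.9764,   |z_1| = 0.9764.
  z_2 = (-0.242 - 1.806257) / (-1.602) = 1.2786,   |z_2| = 1.2786.
Moduli of all roots: 0.9764, 1.2786.
All moduli strictly greater than 1? No.
Verdict: Not stationary.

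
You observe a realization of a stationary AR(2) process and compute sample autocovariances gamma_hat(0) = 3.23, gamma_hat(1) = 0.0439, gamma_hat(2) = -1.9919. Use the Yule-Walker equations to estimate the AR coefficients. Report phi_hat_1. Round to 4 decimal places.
\hat\phi_{1} = 0.0220

The Yule-Walker equations for an AR(p) process read, in matrix form,
  Gamma_p phi = r_p,   with   (Gamma_p)_{ij} = gamma(|i - j|),
                       (r_p)_i = gamma(i),   i,j = 1..p.
Substitute the sample gammas (Toeplitz matrix and right-hand side of size 2):
  Gamma_p = [[3.23, 0.0439], [0.0439, 3.23]]
  r_p     = [0.0439, -1.9919]
Written out:
  3.23 phi_1 + 0.0439 phi_2 = 0.0439
  0.0439 phi_1 + 3.23 phi_2 = -1.9919
Solve by Cramer's rule:
  det = gamma(0)^2 - gamma(1)^2 = (3.23)^2 - (0.0439)^2 = 10.4329 - 0.00192721 = 10.43097279
  phi_hat_1 = [gamma(1) gamma(0) - gamma(1) gamma(2)] / det = [(0.0439)(3.23) - (0.0439)(-1.9919)] / 10.43097279 = 0.22924141 / 10.43097279 = 0.022
  phi_hat_2 = [gamma(0) gamma(2) - gamma(1)^2] / det = [(3.23)(-1.9919) - (0.0439)^2] / 10.43097279 = -6.43576421 / 10.43097279 = -0.617
So phi_hat = [0.0220, -0.6170].
Therefore phi_hat_1 = 0.0220.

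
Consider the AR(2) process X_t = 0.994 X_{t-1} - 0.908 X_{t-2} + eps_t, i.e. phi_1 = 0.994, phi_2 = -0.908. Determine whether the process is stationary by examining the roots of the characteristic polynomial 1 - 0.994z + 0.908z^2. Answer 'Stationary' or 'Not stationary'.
\text{Stationary}

The AR(p) characteristic polynomial is P(z) = 1 - 0.994z + 0.908z^2.
Stationarity requires all roots to lie outside the unit circle, i.e. |z| > 1 for every root.
Set 1 + (-0.994) z + (0.908) z^2 = 0, i.e. a z^2 + b z + c = 0 with a = 0.908, b = -0.994, c = 1.
Discriminant D = b^2 - 4ac = (-0.994)^2 - 4*(0.908)*1 = 0.988036 - (3.632) = -2.643964.
D < 0, so the roots are the complex-conjugate pair z = (-b +/- i sqrt(-D)) / (2a) = 0.5474 +/- 0.8954i.
For a conjugate pair |z|^2 = z * conj(z) = (product of roots) = c/a = 1/(0.908) = 1.101322, so |z| = sqrt(1.101322) = 1.0494 for both roots.
Moduli of all roots: 1.0494, 1.0494.
All moduli strictly greater than 1? Yes.
Verdict: Stationary.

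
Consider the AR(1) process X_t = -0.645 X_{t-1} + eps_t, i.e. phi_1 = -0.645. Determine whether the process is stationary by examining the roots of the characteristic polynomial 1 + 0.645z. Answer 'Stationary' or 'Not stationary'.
\text{Stationary}

The AR(p) characteristic polynomial is P(z) = 1 + 0.645z.
Stationarity requires all roots to lie outside the unit circle, i.e. |z| > 1 for every root.
This is linear in z: 1 + (0.645) z = 0  =>  z = -1/(0.645) = -1.550388,  |z| = 1.550388.
Moduli of all roots: 1.5504.
All moduli strictly greater than 1? Yes.
Verdict: Stationary.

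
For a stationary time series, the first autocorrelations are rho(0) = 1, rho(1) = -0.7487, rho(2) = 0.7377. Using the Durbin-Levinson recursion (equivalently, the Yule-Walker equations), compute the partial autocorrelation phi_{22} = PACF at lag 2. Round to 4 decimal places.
\phi_{22} = 0.4031

The PACF at lag k is phi_{kk}, the last component of the solution
to the Yule-Walker system G_k phi = r_k where
  (G_k)_{ij} = rho(|i - j|), (r_k)_i = rho(i), i,j = 1..k.
Equivalently, Durbin-Levinson gives phi_{kk} iteratively:
  phi_{11} = rho(1)
  phi_{kk} = [rho(k) - sum_{j=1..k-1} phi_{k-1,j} rho(k-j)]
            / [1 - sum_{j=1..k-1} phi_{k-1,j} rho(j)],
  phi_{k,j} = phi_{k-1,j} - phi_{kk} phi_{k-1,k-j},  j = 1..k-1.
Step k = 1:
  phi_11 = rho(1) = -0.7487.
Step k = 2:
  phi_22 = [rho(2) - phi_11 rho(1)] / [1 - phi_11 rho(1)] = [0.7377 - (-0.7487)(-0.7487)] / [1 - (-0.7487)(-0.7487)]
         = 0.17714831 / 0.43944831 = 0.4031.
Therefore phi_{22} = 0.4031.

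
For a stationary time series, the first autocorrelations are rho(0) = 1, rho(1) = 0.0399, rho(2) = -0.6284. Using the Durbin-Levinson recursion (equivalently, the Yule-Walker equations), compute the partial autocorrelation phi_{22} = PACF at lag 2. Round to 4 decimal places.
\phi_{22} = -0.6310

The PACF at lag k is phi_{kk}, the last component of the solution
to the Yule-Walker system G_k phi = r_k where
  (G_k)_{ij} = rho(|i - j|), (r_k)_i = rho(i), i,j = 1..k.
Equivalently, Durbin-Levinson gives phi_{kk} iteratively:
  phi_{11} = rho(1)
  phi_{kk} = [rho(k) - sum_{j=1..k-1} phi_{k-1,j} rho(k-j)]
            / [1 - sum_{j=1..k-1} phi_{k-1,j} rho(j)],
  phi_{k,j} = phi_{k-1,j} - phi_{kk} phi_{k-1,k-j},  j = 1..k-1.
Step k = 1:
  phi_11 = rho(1) = 0.0399.
Step k = 2:
  phi_22 = [rho(2) - phi_11 rho(1)] / [1 - phi_11 rho(1)] = [-0.6284 - (0.0399)(0.0399)] / [1 - (0.0399)(0.0399)]
         = -0.62999201 / 0.99840799 = -0.631.
Therefore phi_{22} = -0.6310.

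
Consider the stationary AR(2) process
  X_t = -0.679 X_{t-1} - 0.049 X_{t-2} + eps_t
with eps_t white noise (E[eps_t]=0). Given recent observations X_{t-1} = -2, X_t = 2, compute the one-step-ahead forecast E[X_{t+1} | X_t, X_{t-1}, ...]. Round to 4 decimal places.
E[X_{t+1} \mid \mathcal F_t] = -1.2600

For an AR(p) model X_t = c + sum_i phi_i X_{t-i} + eps_t, the
one-step-ahead conditional mean is
  E[X_{t+1} | X_t, ...] = c + sum_i phi_i X_{t+1-i}.
Substitute known values:
  E[X_{t+1} | ...] = (-0.679) * (2) + (-0.049) * (-2)
                   = -1.2600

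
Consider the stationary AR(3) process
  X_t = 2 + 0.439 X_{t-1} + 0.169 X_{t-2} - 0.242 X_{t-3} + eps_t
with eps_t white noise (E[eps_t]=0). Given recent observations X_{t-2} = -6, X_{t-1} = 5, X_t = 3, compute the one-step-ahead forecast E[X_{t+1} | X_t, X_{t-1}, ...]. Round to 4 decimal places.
E[X_{t+1} \mid \mathcal F_t] = 5.6140

For an AR(p) model X_t = c + sum_i phi_i X_{t-i} + eps_t, the
one-step-ahead conditional mean is
  E[X_{t+1} | X_t, ...] = c + sum_i phi_i X_{t+1-i}.
Substitute known values:
  E[X_{t+1} | ...] = 2 + (0.439) * (3) + (0.169) * (5) + (-0.242) * (-6)
                   = 5.6140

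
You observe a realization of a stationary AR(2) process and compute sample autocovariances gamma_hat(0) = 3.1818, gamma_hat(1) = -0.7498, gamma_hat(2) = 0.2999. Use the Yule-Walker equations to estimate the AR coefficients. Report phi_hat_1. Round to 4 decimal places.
\hat\phi_{1} = -0.2260

The Yule-Walker equations for an AR(p) process read, in matrix form,
  Gamma_p phi = r_p,   with   (Gamma_p)_{ij} = gamma(|i - j|),
                       (r_p)_i = gamma(i),   i,j = 1..p.
Substitute the sample gammas (Toeplitz matrix and right-hand side of size 2):
  Gamma_p = [[3.1818, -0.7498], [-0.7498, 3.1818]]
  r_p     = [-0.7498, 0.2999]
Written out:
  3.1818 phi_1 - 0.7498 phi_2 = -0.7498
  -0.7498 phi_1 + 3.1818 phi_2 = 0.2999
Solve by Cramer's rule:
  det = gamma(0)^2 - gamma(1)^2 = (3.1818)^2 - (-0.7498)^2 = 10.12385124 - 0.56220004 = 9.5616512
  phi_hat_1 = [gamma(1) gamma(0) - gamma(1) gamma(2)] / det = [(-0.7498)(3.1818) - (-0.7498)(0.2999)] / 9.5616512 = -2.16084862 / 9.5616512 = -0.226
  phi_hat_2 = [gamma(0) gamma(2) - gamma(1)^2] / det = [(3.1818)(0.2999) - (-0.7498)^2] / 9.5616512 = 0.39202178 / 9.5616512 = 0.041
So phi_hat = [-0.2260, 0.0410].
Therefore phi_hat_1 = -0.2260.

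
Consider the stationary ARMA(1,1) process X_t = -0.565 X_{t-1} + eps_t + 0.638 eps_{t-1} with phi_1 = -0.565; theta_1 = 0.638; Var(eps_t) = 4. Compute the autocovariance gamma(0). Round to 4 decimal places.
\gamma(0) = 4.0313

Multiply the model equation by X_{t-k} and take expectations. With theta_0 = psi_0 = 1 and psi_j the MA(infinity) weights, this gives
  gamma(k) - sum_i phi_i gamma(k-i) = c_k,
  c_k = sigma^2 * sum_{j=k..q} theta_j psi_{j-k}   (c_k = 0 for k > q),
using gamma(-m) = gamma(m).
psi-weights needed (psi_j = theta_j + sum_i phi_i psi_{j-i}):
  psi_1 = theta_1 + phi_1 = 0.638 + (-0.565) = 0.073
Right-hand sides:
  c_0 = sigma^2 (1 + theta_1 psi_1) = 4 * (1 + (0.638)(0.073)) = 4 * 1.046574 = 4.186296
  c_1 = sigma^2 theta_1 = 4 * (0.638) = 2.552
  c_2 = 0
Equations for k = 0 and k = 1 (AR order 1):
  gamma(0) = phi_1 gamma(1) + c_0
  gamma(1) = phi_1 gamma(0) + c_1
Substituting the second into the first: gamma(0) (1 - phi_1^2) = c_0 + phi_1 c_1, so
  gamma(0) = (c_0 + phi_1 c_1) / (1 - phi_1^2) = (4.186296 + (-0.565)(2.552)) / (1 - (-0.565)^2) = 2.744416 / 0.680775 = 4.031311.
Therefore gamma(0) = 4.0313 (to 4 decimal places).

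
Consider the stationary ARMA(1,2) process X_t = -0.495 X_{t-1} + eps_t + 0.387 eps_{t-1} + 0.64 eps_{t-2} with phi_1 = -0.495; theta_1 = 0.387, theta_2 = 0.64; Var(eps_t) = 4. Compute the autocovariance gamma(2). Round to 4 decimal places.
\gamma(2) = 3.5464

Multiply the model equation by X_{t-k} and take expectations. With theta_0 = psi_0 = 1 and psi_j the MA(infinity) weights, this gives
  gamma(k) - sum_i phi_i gamma(k-i) = c_k,
  c_k = sigma^2 * sum_{j=k..q} theta_j psi_{j-k}   (c_k = 0 for k > q),
using gamma(-m) = gamma(m).
psi-weights needed (psi_j = theta_j + sum_i phi_i psi_{j-i}):
  psi_1 = theta_1 + phi_1 = 0.387 + (-0.495) = -0.108
  psi_2 = theta_2 + phi_1 psi_1 = 0.64 + (-0.495)(-0.108) = 0.69346
Right-hand sides:
  c_0 = sigma^2 (1 + theta_1 psi_1 + theta_2 psi_2) = 4 * (1 + (0.387)(-0.108) + (0.64)(0.69346)) = 4 * 1.402018 = 5.608074
  c_1 = sigma^2 (theta_1 + theta_2 psi_1) = 4 * (0.387 + (0.64)(-0.108)) = 1.27152
  c_2 = sigma^2 theta_2 = 4 * (0.64) = 2.56
Equations for k = 0 and k = 1 (AR order 1):
  gamma(0) = phi_1 gamma(1) + c_0
  gamma(1) = phi_1 gamma(0) + c_1
Substituting the second into the first: gamma(0) (1 - phi_1^2) = c_0 + phi_1 c_1, so
  gamma(0) = (c_0 + phi_1 c_1) / (1 - phi_1^2) = (5.608074 + (-0.495)(1.27152)) / (1 - (-0.495)^2) = 4.978671 / 0.754975 = 6.594485.
  gamma(1) = phi_1 gamma(0) + c_1 = (-0.495)(6.594485) + (1.27152) = -1.99275.
For k = 2: gamma(2) = phi_1 gamma(1) + c_2
  = (-0.495)(-1.99275) + (2.56) = 3.546411.
Therefore gamma(2) = 3.5464 (to 4 decimal places).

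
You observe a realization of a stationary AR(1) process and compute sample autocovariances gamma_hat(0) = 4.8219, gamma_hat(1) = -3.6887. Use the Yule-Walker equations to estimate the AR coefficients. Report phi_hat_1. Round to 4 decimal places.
\hat\phi_{1} = -0.7650

The Yule-Walker equations for an AR(p) process read, in matrix form,
  Gamma_p phi = r_p,   with   (Gamma_p)_{ij} = gamma(|i - j|),
                       (r_p)_i = gamma(i),   i,j = 1..p.
Substitute the sample gammas (Toeplitz matrix and right-hand side of size 1):
  Gamma_p = [[4.8219]]
  r_p     = [-3.6887]
With p = 1 this is the single equation gamma(0) phi_1 = gamma(1):
  phi_hat_1 = gamma(1) / gamma(0) = -3.6887 / 4.8219 = -0.7650.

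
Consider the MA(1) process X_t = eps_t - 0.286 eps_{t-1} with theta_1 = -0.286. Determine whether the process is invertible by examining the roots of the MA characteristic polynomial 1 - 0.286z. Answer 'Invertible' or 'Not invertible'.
\text{Invertible}

The MA(q) characteristic polynomial is P(z) = 1 - 0.286z.
Invertibility requires all roots to lie outside the unit circle, i.e. |z| > 1 for every root.
This is linear in z: 1 + (-0.286) z = 0  =>  z = -1/(-0.286) = 3.496503,  |z| = 3.496503.
Moduli of all roots: 3.4965.
All moduli strictly greater than 1? Yes.
Verdict: Invertible.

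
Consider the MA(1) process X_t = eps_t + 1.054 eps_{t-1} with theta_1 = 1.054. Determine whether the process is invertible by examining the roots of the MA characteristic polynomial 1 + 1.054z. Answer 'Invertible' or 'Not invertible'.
\text{Not invertible}

The MA(q) characteristic polynomial is P(z) = 1 + 1.054z.
Invertibility requires all roots to lie outside the unit circle, i.e. |z| > 1 for every root.
This is linear in z: 1 + (1.054) z = 0  =>  z = -1/(1.054) = -0.948767,  |z| = 0.948767.
Moduli of all roots: 0.9488.
All moduli strictly greater than 1? No.
Verdict: Not invertible.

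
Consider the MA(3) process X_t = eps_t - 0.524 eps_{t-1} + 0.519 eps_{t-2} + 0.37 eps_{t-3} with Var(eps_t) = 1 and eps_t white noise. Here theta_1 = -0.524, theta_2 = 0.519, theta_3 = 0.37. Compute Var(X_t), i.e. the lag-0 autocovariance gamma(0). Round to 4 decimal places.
\gamma(0) = 1.6808

For an MA(q) process X_t = eps_t + sum_i theta_i eps_{t-i} with
Var(eps_t) = sigma^2, the variance is
  gamma(0) = sigma^2 * (1 + sum_i theta_i^2).
  sum_i theta_i^2 = (-0.524)^2 + (0.519)^2 + (0.37)^2 = 0.274576 + 0.269361 + 0.1369 = 0.680837.
  gamma(0) = 1 * (1 + 0.680837) = 1 * 1.680837 = 1.680837, which rounds to 1.6808.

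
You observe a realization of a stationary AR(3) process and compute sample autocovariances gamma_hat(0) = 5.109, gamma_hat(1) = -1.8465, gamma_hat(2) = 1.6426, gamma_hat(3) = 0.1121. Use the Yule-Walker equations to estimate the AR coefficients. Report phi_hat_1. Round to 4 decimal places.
\hat\phi_{1} = -0.3330

The Yule-Walker equations for an AR(p) process read, in matrix form,
  Gamma_p phi = r_p,   with   (Gamma_p)_{ij} = gamma(|i - j|),
                       (r_p)_i = gamma(i),   i,j = 1..p.
Substitute the sample gammas (Toeplitz matrix and right-hand side of size 3):
  Gamma_p = [[5.109, -1.8465, 1.6426], [-1.8465, 5.109, -1.8465], [1.6426, -1.8465, 5.109]]
  r_p     = [-1.8465, 1.6426, 0.1121]
Written out (R1..R3):
  (R1) 5.109 phi_1 - 1.8465 phi_2 + 1.6426 phi_3 = -1.8465
  (R2) -1.8465 phi_1 + 5.109 phi_2 - 1.8465 phi_3 = 1.6426
  (R3) 1.6426 phi_1 - 1.8465 phi_2 + 5.109 phi_3 = 0.1121
Gaussian elimination:
  R2 <- R2 - (-1.8465/5.109) R1 = R2 - (-0.361421) R1:  4.441636 phi_2 - 1.25283 phi_3 = 0.975236
  R3 <- R3 - (1.6426/5.109) R1 = R3 - (0.321511) R1:  -1.25283 phi_2 + 4.580886 phi_3 = 0.70577
  R3 <- R3 - (-1.25283/4.441636) R2 = R3 - (-0.282065) R2:  4.227507 phi_3 = 0.98085
Back-substitution:
  phi_hat_3 = 0.98085 / 4.227507 = 0.232016
  phi_hat_2 = (0.975236 - (-1.25283)(0.232016)) / 4.441636 = 0.285011
  phi_hat_1 = (-1.8465 - (-1.8465)(0.285011) - (1.6426)(0.232016)) / 5.109 = -0.333008
So phi_hat = [-0.3330, 0.2850, 0.2320].
Therefore phi_hat_1 = -0.3330.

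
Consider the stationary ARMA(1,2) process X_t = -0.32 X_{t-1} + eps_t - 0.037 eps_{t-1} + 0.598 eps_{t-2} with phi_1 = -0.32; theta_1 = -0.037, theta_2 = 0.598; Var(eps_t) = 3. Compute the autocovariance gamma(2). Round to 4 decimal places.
\gamma(2) = 2.5544

Multiply the model equation by X_{t-k} and take expectations. With theta_0 = psi_0 = 1 and psi_j the MA(infinity) weights, this gives
  gamma(k) - sum_i phi_i gamma(k-i) = c_k,
  c_k = sigma^2 * sum_{j=k..q} theta_j psi_{j-k}   (c_k = 0 for k > q),
using gamma(-m) = gamma(m).
psi-weights needed (psi_j = theta_j + sum_i phi_i psi_{j-i}):
  psi_1 = theta_1 + phi_1 = -0.037 + (-0.32) = -0.357
  psi_2 = theta_2 + phi_1 psi_1 = 0.598 + (-0.32)(-0.357) = 0.71224
Right-hand sides:
  c_0 = sigma^2 (1 + theta_1 psi_1 + theta_2 psi_2) = 3 * (1 + (-0.037)(-0.357) + (0.598)(0.71224)) = 3 * 1.439129 = 4.317386
  c_1 = sigma^2 (theta_1 + theta_2 psi_1) = 3 * (-0.037 + (0.598)(-0.357)) = -0.751458
  c_2 = sigma^2 theta_2 = 3 * (0.598) = 1.794
Equations for k = 0 and k = 1 (AR order 1):
  gamma(0) = phi_1 gamma(1) + c_0
  gamma(1) = phi_1 gamma(0) + c_1
Substituting the second into the first: gamma(0) (1 - phi_1^2) = c_0 + phi_1 c_1, so
  gamma(0) = (c_0 + phi_1 c_1) / (1 - phi_1^2) = (4.317386 + (-0.32)(-0.751458)) / (1 - (-0.32)^2) = 4.557852 / 0.8976 = 5.077821.
  gamma(1) = phi_1 gamma(0) + c_1 = (-0.32)(5.077821) + (-0.751458) = -2.376361.
For k = 2: gamma(2) = phi_1 gamma(1) + c_2
  = (-0.32)(-2.376361) + (1.794) = 2.554435.
Therefore gamma(2) = 2.5544 (to 4 decimal places).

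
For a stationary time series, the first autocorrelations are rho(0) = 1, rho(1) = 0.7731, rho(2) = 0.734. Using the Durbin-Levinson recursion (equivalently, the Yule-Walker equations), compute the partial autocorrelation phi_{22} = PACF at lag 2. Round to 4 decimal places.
\phi_{22} = 0.3388

The PACF at lag k is phi_{kk}, the last component of the solution
to the Yule-Walker system G_k phi = r_k where
  (G_k)_{ij} = rho(|i - j|), (r_k)_i = rho(i), i,j = 1..k.
Equivalently, Durbin-Levinson gives phi_{kk} iteratively:
  phi_{11} = rho(1)
  phi_{kk} = [rho(k) - sum_{j=1..k-1} phi_{k-1,j} rho(k-j)]
            / [1 - sum_{j=1..k-1} phi_{k-1,j} rho(j)],
  phi_{k,j} = phi_{k-1,j} - phi_{kk} phi_{k-1,k-j},  j = 1..k-1.
Step k = 1:
  phi_11 = rho(1) = 0.7731.
Step k = 2:
  phi_22 = [rho(2) - phi_11 rho(1)] / [1 - phi_11 rho(1)] = [0.734 - (0.7731)(0.7731)] / [1 - (0.7731)(0.7731)]
         = 0.13631639 / 0.40231639 = 0.3388.
Therefore phi_{22} = 0.3388.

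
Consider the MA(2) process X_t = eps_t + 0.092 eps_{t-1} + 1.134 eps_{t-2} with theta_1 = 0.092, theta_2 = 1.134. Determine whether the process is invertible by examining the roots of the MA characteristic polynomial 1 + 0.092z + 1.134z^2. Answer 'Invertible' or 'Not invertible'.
\text{Not invertible}

The MA(q) characteristic polynomial is P(z) = 1 + 0.092z + 1.134z^2.
Invertibility requires all roots to lie outside the unit circle, i.e. |z| > 1 for every root.
Set 1 + (0.092) z + (1.134) z^2 = 0, i.e. a z^2 + b z + c = 0 with a = 1.134, b = 0.092, c = 1.
Discriminant D = b^2 - 4ac = (0.092)^2 - 4*(1.134)*1 = 0.008464 - (4.536) = -4.527536.
D < 0, so the roots are the complex-conjugate pair z = (-b +/- i sqrt(-D)) / (2a) = -0.0406 +/- 0.9382i.
For a conjugate pair |z|^2 = z * conj(z) = (product of roots) = c/a = 1/(1.134) = 0.881834, so |z| = sqrt(0.881834) = 0.9391 for both roots.
Moduli of all roots: 0.9391, 0.9391.
All moduli strictly greater than 1? No.
Verdict: Not invertible.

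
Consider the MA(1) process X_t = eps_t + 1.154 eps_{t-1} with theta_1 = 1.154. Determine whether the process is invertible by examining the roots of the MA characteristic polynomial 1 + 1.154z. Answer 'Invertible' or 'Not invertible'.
\text{Not invertible}

The MA(q) characteristic polynomial is P(z) = 1 + 1.154z.
Invertibility requires all roots to lie outside the unit circle, i.e. |z| > 1 for every root.
This is linear in z: 1 + (1.154) z = 0  =>  z = -1/(1.154) = -0.866551,  |z| = 0.866551.
Moduli of all roots: 0.8666.
All moduli strictly greater than 1? No.
Verdict: Not invertible.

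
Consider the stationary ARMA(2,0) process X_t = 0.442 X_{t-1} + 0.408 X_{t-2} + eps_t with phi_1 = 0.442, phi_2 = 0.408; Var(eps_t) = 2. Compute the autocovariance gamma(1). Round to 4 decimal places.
\gamma(1) = 4.0480

Multiply the model equation by X_{t-k} and take expectations. With theta_0 = psi_0 = 1 and psi_j the MA(infinity) weights, this gives
  gamma(k) - sum_i phi_i gamma(k-i) = c_k,
  c_k = sigma^2 * sum_{j=k..q} theta_j psi_{j-k}   (c_k = 0 for k > q),
using gamma(-m) = gamma(m).
Pure AR (q = 0): c_0 = sigma^2 = 2, c_k = 0 for k >= 1.
Equations for k = 0, 1, 2 (AR order 2, c_2 = 0):
  (E0) gamma(0) = phi_1 gamma(1) + phi_2 gamma(2) + c_0
  (E1) gamma(1) = phi_1 gamma(0) + phi_2 gamma(1) + c_1
  (E2) gamma(2) = phi_1 gamma(1) + phi_2 gamma(0)
From (E1): gamma(1) = A gamma(0) + B with
  A = phi_1 / (1 - phi_2) = 0.442 / 0.592 = 0.746622,   B = c_1 / (1 - phi_2) = 0 / 0.592 = 0.
Insert (E2) into (E0): gamma(0) (1 - phi_2^2) = phi_1 (1 + phi_2) gamma(1) + c_0.
  phi_1 (1 + phi_2) = (0.442)(1.408) = 0.622336,   1 - phi_2^2 = 0.833536.
Replace gamma(1) by A gamma(0) + B and collect gamma(0):
  gamma(0) [0.833536 - (0.622336)(0.746622)] = c_0 = 2
  gamma(0) * 0.368886 = 2
  gamma(0) = 2 / 0.368886 = 5.421722.
  gamma(1) = A gamma(0) = (0.746622)(5.421722) = 4.047975.
Therefore gamma(1) = 4.0480 (to 4 decimal places).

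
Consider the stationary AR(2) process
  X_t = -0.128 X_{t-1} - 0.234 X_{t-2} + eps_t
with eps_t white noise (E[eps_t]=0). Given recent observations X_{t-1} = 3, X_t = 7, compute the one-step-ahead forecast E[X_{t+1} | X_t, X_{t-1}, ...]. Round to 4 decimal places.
E[X_{t+1} \mid \mathcal F_t] = -1.5980

For an AR(p) model X_t = c + sum_i phi_i X_{t-i} + eps_t, the
one-step-ahead conditional mean is
  E[X_{t+1} | X_t, ...] = c + sum_i phi_i X_{t+1-i}.
Substitute known values:
  E[X_{t+1} | ...] = (-0.128) * (7) + (-0.234) * (3)
                   = -1.5980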